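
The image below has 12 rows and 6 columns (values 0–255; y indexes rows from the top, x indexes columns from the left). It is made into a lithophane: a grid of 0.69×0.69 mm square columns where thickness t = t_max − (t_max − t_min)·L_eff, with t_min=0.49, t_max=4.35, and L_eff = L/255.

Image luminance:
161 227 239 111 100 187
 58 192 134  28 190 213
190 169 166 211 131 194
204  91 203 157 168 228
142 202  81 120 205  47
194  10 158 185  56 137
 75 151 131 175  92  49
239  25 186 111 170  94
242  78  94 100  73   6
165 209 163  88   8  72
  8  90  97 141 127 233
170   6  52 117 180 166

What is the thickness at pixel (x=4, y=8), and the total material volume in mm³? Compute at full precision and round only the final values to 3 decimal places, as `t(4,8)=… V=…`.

t(4,8)=3.245 V=79.410

span = t_max - t_min = 4.35 - 0.49 = 3.860
L(4,8) = 73, L_eff = 73/255 = 0.286275
t(4,8) = 4.35 - 3.860·0.286275 = 3.245
Σt over all 12·6 pixels = 354434/2125 ≈ 166.7924706
V = pitch²·Σt = 0.69²·354434/2125 = 79.410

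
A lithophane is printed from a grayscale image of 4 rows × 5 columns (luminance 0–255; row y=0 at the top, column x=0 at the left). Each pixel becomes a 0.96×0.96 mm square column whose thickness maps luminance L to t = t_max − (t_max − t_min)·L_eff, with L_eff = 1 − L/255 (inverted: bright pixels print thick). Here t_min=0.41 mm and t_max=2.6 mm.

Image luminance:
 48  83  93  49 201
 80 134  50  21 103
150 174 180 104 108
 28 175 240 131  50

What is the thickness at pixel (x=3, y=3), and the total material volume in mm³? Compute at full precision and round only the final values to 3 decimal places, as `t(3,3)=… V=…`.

t(3,3)=1.535 V=24.986

span = t_max - t_min = 2.6 - 0.41 = 2.190
L(3,3) = 131, L_eff = 1 - 131/255 = 0.486275 (inverted)
t(3,3) = 2.6 - 2.190·0.486275 = 1.535
Σt over all 4·5 pixels = 115223/4250 ≈ 27.1112941
V = pitch²·Σt = 0.96²·115223/4250 = 24.986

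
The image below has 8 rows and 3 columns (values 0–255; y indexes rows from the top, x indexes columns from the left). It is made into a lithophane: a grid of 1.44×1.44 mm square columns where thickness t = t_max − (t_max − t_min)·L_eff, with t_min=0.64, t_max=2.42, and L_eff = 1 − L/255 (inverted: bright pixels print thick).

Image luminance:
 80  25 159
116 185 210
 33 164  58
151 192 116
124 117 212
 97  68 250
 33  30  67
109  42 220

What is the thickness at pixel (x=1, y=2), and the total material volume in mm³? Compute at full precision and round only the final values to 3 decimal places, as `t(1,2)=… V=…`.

span = t_max - t_min = 2.42 - 0.64 = 1.780
L(1,2) = 164, L_eff = 1 - 164/255 = 0.356863 (inverted)
t(1,2) = 2.42 - 1.780·0.356863 = 1.785
Σt over all 8·3 pixels = 225101/6375 ≈ 35.3099608
V = pitch²·Σt = 1.44²·225101/6375 = 73.219

t(1,2)=1.785 V=73.219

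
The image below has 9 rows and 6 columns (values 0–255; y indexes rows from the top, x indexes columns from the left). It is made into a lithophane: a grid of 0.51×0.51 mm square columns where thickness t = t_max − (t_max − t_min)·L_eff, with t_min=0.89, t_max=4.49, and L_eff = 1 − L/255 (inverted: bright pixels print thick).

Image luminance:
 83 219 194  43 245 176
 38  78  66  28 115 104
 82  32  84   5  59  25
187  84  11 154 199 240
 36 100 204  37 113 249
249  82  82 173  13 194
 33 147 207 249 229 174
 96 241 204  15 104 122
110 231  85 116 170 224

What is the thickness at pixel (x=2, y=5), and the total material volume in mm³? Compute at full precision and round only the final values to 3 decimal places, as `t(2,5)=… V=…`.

span = t_max - t_min = 4.49 - 0.89 = 3.600
L(2,5) = 82, L_eff = 1 - 82/255 = 0.678431 (inverted)
t(2,5) = 4.49 - 3.600·0.678431 = 2.048
Σt over all 9·6 pixels = 122931/850 ≈ 144.6247059
V = pitch²·Σt = 0.51²·122931/850 = 37.617

t(2,5)=2.048 V=37.617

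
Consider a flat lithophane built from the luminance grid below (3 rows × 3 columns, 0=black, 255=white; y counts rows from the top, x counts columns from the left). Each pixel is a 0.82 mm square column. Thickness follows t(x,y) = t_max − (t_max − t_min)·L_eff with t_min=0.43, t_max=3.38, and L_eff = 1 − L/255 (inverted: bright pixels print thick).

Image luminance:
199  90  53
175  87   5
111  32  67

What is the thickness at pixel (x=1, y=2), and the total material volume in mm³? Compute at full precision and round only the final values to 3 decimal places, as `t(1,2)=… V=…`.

span = t_max - t_min = 3.38 - 0.43 = 2.950
L(1,2) = 32, L_eff = 1 - 32/255 = 0.874510 (inverted)
t(1,2) = 3.38 - 2.950·0.874510 = 0.800
Σt over all 3·3 pixels = 11343/850 ≈ 13.3447059
V = pitch²·Σt = 0.82²·11343/850 = 8.973

t(1,2)=0.800 V=8.973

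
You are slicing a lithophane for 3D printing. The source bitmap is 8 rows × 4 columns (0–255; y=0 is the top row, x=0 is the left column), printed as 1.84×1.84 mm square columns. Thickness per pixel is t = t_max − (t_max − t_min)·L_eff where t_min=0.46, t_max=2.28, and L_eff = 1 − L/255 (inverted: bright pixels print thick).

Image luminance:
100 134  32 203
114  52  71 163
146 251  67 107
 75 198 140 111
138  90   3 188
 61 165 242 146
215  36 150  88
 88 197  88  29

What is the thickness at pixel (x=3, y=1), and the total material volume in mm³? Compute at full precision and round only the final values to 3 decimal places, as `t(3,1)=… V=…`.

span = t_max - t_min = 2.28 - 0.46 = 1.820
L(3,1) = 163, L_eff = 1 - 163/255 = 0.360784 (inverted)
t(3,1) = 2.28 - 1.820·0.360784 = 1.623
Σt over all 8·4 pixels = 90248/2125 ≈ 42.4696471
V = pitch²·Σt = 1.84²·90248/2125 = 143.785

t(3,1)=1.623 V=143.785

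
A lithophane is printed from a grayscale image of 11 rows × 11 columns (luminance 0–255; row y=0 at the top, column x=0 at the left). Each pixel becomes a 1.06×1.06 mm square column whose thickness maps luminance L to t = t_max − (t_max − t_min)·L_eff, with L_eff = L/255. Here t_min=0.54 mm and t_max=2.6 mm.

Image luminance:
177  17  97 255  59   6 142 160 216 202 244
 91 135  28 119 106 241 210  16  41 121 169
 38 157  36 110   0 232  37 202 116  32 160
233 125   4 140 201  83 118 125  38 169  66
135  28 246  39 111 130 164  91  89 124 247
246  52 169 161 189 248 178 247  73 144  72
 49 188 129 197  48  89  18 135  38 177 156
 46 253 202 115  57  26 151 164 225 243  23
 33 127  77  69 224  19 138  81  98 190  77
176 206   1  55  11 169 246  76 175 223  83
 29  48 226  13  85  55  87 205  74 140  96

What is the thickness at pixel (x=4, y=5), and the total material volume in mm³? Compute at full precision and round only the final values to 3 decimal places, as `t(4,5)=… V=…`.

span = t_max - t_min = 2.6 - 0.54 = 2.060
L(4,5) = 189, L_eff = 189/255 = 0.741176
t(4,5) = 2.6 - 2.060·0.741176 = 1.073
Σt over all 11·11 pixels = 1243478/6375 ≈ 195.0553725
V = pitch²·Σt = 1.06²·1243478/6375 = 219.164

t(4,5)=1.073 V=219.164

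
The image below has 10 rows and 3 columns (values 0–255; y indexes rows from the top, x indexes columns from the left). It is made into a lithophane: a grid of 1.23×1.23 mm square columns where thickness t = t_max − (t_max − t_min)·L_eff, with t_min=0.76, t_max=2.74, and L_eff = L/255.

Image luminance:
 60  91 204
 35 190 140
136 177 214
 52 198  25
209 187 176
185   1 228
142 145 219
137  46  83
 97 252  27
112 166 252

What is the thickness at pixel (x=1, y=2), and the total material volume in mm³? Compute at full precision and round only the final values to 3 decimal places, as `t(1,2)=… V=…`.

t(1,2)=1.366 V=75.187

span = t_max - t_min = 2.74 - 0.76 = 1.980
L(1,2) = 177, L_eff = 177/255 = 0.694118
t(1,2) = 2.74 - 1.980·0.694118 = 1.366
Σt over all 10·3 pixels = 105606/2125 ≈ 49.6969412
V = pitch²·Σt = 1.23²·105606/2125 = 75.187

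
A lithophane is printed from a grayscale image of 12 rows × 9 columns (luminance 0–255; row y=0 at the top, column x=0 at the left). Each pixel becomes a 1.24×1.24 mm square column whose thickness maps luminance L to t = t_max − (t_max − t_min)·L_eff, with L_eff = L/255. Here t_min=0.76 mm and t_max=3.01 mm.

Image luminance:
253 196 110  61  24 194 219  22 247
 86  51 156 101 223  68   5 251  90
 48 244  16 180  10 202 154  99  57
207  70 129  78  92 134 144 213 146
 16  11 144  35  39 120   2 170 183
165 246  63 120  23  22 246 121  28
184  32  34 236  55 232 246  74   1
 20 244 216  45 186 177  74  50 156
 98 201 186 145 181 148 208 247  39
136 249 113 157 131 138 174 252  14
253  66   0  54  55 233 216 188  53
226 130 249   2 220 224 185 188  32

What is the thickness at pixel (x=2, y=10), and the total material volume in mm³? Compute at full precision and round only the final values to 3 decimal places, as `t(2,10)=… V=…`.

t(2,10)=3.010 V=310.081

span = t_max - t_min = 3.01 - 0.76 = 2.250
L(2,10) = 0, L_eff = 0/255 = 0.000000
t(2,10) = 3.01 - 2.250·0.000000 = 3.010
Σt over all 12·9 pixels = 342831/1700 ≈ 201.6652941
V = pitch²·Σt = 1.24²·342831/1700 = 310.081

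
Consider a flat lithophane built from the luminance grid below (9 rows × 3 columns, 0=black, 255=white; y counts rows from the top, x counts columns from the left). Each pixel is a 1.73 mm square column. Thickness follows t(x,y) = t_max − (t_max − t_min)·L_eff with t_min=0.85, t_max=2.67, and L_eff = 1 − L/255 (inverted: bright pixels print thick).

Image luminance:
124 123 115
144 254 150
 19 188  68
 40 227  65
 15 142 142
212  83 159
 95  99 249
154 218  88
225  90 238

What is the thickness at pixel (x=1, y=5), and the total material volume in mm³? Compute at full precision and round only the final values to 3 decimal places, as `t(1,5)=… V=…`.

span = t_max - t_min = 2.67 - 0.85 = 1.820
L(1,5) = 83, L_eff = 1 - 83/255 = 0.674510 (inverted)
t(1,5) = 2.67 - 1.820·0.674510 = 1.442
Σt over all 9·3 pixels = 421119/8500 ≈ 49.5434118
V = pitch²·Σt = 1.73²·421119/8500 = 148.278

t(1,5)=1.442 V=148.278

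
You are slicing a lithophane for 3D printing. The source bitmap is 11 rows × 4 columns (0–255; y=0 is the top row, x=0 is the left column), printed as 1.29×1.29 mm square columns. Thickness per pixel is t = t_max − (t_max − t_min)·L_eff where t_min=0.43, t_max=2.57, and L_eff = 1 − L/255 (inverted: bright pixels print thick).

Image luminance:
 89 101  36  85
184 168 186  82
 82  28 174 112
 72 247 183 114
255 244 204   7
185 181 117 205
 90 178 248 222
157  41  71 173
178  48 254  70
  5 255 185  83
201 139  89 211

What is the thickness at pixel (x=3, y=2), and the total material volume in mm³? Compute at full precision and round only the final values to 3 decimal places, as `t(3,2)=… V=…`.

span = t_max - t_min = 2.57 - 0.43 = 2.140
L(3,2) = 112, L_eff = 1 - 112/255 = 0.560784 (inverted)
t(3,2) = 2.57 - 2.140·0.560784 = 1.370
Σt over all 11·4 pixels = 53459/750 ≈ 71.2786667
V = pitch²·Σt = 1.29²·53459/750 = 118.615

t(3,2)=1.370 V=118.615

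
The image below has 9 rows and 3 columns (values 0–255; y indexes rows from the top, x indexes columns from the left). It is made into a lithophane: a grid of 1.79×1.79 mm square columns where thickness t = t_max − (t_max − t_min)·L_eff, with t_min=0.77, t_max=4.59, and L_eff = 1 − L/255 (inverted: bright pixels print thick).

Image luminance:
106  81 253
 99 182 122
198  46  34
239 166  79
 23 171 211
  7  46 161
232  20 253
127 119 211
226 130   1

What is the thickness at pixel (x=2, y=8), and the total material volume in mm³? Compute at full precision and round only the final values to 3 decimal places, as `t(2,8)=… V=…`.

t(2,8)=0.785 V=236.673

span = t_max - t_min = 4.59 - 0.77 = 3.820
L(2,8) = 1, L_eff = 1 - 1/255 = 0.996078 (inverted)
t(2,8) = 4.59 - 3.820·0.996078 = 0.785
Σt over all 9·3 pixels = 627857/8500 ≈ 73.8655294
V = pitch²·Σt = 1.79²·627857/8500 = 236.673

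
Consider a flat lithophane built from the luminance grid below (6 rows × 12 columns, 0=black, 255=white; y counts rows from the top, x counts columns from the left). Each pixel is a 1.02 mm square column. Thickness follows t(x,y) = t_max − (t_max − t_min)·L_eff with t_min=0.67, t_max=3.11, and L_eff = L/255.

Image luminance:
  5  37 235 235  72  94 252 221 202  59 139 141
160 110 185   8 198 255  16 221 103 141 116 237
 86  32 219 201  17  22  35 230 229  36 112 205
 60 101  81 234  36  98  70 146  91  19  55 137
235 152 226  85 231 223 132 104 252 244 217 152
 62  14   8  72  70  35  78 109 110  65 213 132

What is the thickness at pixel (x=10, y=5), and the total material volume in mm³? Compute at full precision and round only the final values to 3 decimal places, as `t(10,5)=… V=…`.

span = t_max - t_min = 3.11 - 0.67 = 2.440
L(10,5) = 213, L_eff = 213/255 = 0.835294
t(10,5) = 3.11 - 2.440·0.835294 = 1.072
Σt over all 6·12 pixels = 6923/51 ≈ 135.7450980
V = pitch²·Σt = 1.02²·6923/51 = 141.229

t(10,5)=1.072 V=141.229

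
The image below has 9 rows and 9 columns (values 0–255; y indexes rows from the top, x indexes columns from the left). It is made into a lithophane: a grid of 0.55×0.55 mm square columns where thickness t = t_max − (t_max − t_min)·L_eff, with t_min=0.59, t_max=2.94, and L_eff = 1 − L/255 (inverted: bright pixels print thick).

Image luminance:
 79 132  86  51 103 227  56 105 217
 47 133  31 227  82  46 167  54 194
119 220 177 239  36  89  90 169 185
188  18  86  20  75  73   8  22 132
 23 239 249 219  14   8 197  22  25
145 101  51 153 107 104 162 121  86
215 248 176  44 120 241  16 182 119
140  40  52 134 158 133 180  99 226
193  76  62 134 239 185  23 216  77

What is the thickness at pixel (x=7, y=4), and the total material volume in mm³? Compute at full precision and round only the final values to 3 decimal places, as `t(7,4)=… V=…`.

t(7,4)=0.793 V=41.601

span = t_max - t_min = 2.94 - 0.59 = 2.350
L(7,4) = 22, L_eff = 1 - 22/255 = 0.913725 (inverted)
t(7,4) = 2.94 - 2.350·0.913725 = 0.793
Σt over all 9·9 pixels = 175342/1275 ≈ 137.5231373
V = pitch²·Σt = 0.55²·175342/1275 = 41.601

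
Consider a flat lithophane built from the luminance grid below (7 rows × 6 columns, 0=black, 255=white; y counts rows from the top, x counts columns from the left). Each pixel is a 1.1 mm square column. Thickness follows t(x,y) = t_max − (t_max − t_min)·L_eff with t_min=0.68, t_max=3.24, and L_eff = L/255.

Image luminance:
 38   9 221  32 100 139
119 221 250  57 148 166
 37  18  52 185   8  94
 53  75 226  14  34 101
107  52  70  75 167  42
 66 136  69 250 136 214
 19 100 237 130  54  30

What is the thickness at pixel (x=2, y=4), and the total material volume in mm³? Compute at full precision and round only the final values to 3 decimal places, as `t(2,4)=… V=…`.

span = t_max - t_min = 3.24 - 0.68 = 2.560
L(2,4) = 70, L_eff = 70/255 = 0.274510
t(2,4) = 3.24 - 2.560·0.274510 = 2.537
Σt over all 7·6 pixels = 589046/6375 ≈ 92.3993725
V = pitch²·Σt = 1.1²·589046/6375 = 111.803

t(2,4)=2.537 V=111.803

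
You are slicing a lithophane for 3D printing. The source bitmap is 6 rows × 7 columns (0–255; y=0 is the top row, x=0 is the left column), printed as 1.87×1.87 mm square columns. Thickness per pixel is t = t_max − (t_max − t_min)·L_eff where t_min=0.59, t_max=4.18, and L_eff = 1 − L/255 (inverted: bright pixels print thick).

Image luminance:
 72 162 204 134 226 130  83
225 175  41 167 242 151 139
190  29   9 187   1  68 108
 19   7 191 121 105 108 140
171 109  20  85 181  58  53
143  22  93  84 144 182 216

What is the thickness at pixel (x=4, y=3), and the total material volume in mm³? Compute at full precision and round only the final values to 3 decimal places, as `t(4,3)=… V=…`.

t(4,3)=2.068 V=332.561

span = t_max - t_min = 4.18 - 0.59 = 3.590
L(4,3) = 105, L_eff = 1 - 105/255 = 0.588235 (inverted)
t(4,3) = 4.18 - 3.590·0.588235 = 2.068
Σt over all 6·7 pixels = 161673/1700 ≈ 95.1017647
V = pitch²·Σt = 1.87²·161673/1700 = 332.561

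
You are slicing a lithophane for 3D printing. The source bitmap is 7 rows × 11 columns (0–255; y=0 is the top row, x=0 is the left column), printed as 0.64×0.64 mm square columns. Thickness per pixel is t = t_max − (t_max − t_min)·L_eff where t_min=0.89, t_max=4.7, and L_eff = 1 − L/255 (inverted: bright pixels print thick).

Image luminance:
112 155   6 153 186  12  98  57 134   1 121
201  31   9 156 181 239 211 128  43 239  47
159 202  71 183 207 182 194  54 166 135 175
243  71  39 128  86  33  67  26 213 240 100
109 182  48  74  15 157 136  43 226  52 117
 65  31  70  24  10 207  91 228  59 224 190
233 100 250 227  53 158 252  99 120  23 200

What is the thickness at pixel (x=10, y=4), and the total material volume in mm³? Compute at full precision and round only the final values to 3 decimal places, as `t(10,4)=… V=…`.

t(10,4)=2.638 V=86.619

span = t_max - t_min = 4.7 - 0.89 = 3.810
L(10,4) = 117, L_eff = 1 - 117/255 = 0.541176 (inverted)
t(10,4) = 4.7 - 3.810·0.541176 = 2.638
Σt over all 7·11 pixels = 898757/4250 ≈ 211.4722353
V = pitch²·Σt = 0.64²·898757/4250 = 86.619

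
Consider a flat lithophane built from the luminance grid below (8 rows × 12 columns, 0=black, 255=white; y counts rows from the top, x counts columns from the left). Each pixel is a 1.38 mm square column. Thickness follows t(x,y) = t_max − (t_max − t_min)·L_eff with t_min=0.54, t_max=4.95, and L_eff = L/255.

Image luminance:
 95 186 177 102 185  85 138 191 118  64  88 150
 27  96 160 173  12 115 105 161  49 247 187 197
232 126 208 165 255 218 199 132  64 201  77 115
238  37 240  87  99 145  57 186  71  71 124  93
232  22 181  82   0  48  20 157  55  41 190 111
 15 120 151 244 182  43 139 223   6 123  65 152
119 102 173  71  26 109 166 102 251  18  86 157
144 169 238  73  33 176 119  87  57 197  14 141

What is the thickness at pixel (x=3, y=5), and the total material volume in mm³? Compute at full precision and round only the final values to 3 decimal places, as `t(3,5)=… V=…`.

t(3,5)=0.730 V=510.476

span = t_max - t_min = 4.95 - 0.54 = 4.410
L(3,5) = 244, L_eff = 244/255 = 0.956863
t(3,5) = 4.95 - 4.410·0.956863 = 0.730
Σt over all 8·12 pixels = 1139217/4250 ≈ 268.0510588
V = pitch²·Σt = 1.38²·1139217/4250 = 510.476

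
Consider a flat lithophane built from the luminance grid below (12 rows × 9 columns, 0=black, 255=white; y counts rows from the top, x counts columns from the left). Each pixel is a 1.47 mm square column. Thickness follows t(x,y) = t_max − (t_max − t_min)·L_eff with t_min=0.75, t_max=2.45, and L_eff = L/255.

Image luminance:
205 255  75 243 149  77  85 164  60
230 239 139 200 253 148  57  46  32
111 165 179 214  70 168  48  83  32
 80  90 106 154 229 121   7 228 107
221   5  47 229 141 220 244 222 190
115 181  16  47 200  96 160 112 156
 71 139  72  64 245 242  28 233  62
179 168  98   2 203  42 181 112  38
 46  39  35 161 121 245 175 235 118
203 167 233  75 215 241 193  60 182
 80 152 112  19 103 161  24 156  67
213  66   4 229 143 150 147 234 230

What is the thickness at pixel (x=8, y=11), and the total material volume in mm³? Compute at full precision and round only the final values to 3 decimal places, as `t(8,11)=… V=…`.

span = t_max - t_min = 2.45 - 0.75 = 1.700
L(8,11) = 230, L_eff = 230/255 = 0.901961
t(8,11) = 2.45 - 1.700·0.901961 = 0.917
Σt over all 12·9 pixels = 166.84
V = pitch²·Σt = 1.47²·166.84 = 360.525

t(8,11)=0.917 V=360.525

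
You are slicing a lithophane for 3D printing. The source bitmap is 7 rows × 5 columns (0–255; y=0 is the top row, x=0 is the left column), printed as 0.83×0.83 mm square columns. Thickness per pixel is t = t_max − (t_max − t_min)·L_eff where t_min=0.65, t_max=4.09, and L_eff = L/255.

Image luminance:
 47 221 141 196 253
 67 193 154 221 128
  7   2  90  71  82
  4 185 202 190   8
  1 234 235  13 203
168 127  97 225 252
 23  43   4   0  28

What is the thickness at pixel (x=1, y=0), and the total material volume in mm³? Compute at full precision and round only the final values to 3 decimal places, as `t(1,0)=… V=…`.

span = t_max - t_min = 4.09 - 0.65 = 3.440
L(1,0) = 221, L_eff = 221/255 = 0.866667
t(1,0) = 4.09 - 3.440·0.866667 = 1.109
Σt over all 7·5 pixels = 446953/5100 ≈ 87.6378431
V = pitch²·Σt = 0.83²·446953/5100 = 60.374

t(1,0)=1.109 V=60.374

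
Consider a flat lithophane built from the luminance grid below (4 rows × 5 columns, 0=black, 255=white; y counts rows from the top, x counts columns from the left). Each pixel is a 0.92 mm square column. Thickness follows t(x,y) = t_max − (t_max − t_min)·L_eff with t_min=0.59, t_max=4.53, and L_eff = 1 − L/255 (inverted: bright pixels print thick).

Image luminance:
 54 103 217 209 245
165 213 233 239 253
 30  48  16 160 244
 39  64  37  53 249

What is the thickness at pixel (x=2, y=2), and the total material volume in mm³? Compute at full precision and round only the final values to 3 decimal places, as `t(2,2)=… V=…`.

t(2,2)=0.837 V=47.534

span = t_max - t_min = 4.53 - 0.59 = 3.940
L(2,2) = 16, L_eff = 1 - 16/255 = 0.937255 (inverted)
t(2,2) = 4.53 - 3.940·0.937255 = 0.837
Σt over all 4·5 pixels = 238679/4250 ≈ 56.1597647
V = pitch²·Σt = 0.92²·238679/4250 = 47.534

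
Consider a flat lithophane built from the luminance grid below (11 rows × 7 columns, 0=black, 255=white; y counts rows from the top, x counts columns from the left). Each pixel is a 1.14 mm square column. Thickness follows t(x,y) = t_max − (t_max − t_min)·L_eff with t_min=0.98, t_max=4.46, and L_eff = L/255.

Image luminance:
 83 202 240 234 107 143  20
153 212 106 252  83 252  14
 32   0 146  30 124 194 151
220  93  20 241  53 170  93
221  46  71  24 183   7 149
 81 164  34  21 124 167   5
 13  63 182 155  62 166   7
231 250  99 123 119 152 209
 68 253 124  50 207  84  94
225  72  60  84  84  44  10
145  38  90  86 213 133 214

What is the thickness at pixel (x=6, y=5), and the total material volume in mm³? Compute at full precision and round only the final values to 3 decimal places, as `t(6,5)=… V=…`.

span = t_max - t_min = 4.46 - 0.98 = 3.480
L(6,5) = 5, L_eff = 5/255 = 0.019608
t(6,5) = 4.46 - 3.480·0.019608 = 4.392
Σt over all 11·7 pixels = 927443/4250 ≈ 218.2218824
V = pitch²·Σt = 1.14²·927443/4250 = 283.601

t(6,5)=4.392 V=283.601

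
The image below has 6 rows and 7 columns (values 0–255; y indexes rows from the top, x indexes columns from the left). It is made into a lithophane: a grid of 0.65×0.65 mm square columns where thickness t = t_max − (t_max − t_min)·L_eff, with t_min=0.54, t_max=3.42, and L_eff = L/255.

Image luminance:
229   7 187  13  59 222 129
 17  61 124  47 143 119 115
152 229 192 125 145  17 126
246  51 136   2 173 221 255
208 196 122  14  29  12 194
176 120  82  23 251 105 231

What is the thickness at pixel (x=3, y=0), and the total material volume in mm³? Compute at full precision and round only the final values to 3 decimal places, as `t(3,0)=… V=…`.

span = t_max - t_min = 3.42 - 0.54 = 2.880
L(3,0) = 13, L_eff = 13/255 = 0.050980
t(3,0) = 3.42 - 2.880·0.050980 = 3.273
Σt over all 6·7 pixels = 35583/425 ≈ 83.7247059
V = pitch²·Σt = 0.65²·35583/425 = 35.374

t(3,0)=3.273 V=35.374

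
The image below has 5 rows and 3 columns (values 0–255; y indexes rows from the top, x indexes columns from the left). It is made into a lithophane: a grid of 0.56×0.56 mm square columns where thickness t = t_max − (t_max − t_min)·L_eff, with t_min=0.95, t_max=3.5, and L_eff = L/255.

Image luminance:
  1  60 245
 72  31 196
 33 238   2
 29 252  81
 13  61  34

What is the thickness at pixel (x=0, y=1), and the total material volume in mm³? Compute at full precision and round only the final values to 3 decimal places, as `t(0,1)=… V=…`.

t(0,1)=2.780 V=12.237

span = t_max - t_min = 3.5 - 0.95 = 2.550
L(0,1) = 72, L_eff = 72/255 = 0.282353
t(0,1) = 3.5 - 2.550·0.282353 = 2.780
Σt over all 5·3 pixels = 39.02
V = pitch²·Σt = 0.56²·39.02 = 12.237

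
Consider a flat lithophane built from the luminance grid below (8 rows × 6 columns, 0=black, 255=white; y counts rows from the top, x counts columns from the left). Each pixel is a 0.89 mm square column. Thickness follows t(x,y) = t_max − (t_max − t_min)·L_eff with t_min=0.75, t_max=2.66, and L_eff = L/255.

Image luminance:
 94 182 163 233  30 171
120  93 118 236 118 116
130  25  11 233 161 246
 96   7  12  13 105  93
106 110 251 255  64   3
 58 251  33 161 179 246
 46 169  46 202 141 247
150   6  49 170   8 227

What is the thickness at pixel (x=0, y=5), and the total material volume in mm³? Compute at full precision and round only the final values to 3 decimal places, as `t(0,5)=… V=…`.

t(0,5)=2.226 V=65.632

span = t_max - t_min = 2.66 - 0.75 = 1.910
L(0,5) = 58, L_eff = 58/255 = 0.227451
t(0,5) = 2.66 - 1.910·0.227451 = 2.226
Σt over all 8·6 pixels = 31072/375 ≈ 82.8586667
V = pitch²·Σt = 0.89²·31072/375 = 65.632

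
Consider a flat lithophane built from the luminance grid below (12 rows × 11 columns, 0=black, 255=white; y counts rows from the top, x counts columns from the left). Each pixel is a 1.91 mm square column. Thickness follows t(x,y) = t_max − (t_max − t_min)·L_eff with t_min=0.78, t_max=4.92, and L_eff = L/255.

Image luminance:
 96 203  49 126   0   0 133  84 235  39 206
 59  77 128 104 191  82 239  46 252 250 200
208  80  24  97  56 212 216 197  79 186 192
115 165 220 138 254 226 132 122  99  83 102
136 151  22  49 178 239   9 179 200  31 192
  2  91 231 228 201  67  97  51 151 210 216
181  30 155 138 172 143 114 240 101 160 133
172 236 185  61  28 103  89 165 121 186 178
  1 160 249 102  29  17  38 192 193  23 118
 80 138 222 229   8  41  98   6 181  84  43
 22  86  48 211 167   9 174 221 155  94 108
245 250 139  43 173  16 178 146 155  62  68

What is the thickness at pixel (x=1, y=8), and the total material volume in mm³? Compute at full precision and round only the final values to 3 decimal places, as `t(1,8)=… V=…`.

span = t_max - t_min = 4.92 - 0.78 = 4.140
L(1,8) = 160, L_eff = 160/255 = 0.627451
t(1,8) = 4.92 - 4.140·0.627451 = 2.322
Σt over all 12·11 pixels = 791973/2125 ≈ 372.6931765
V = pitch²·Σt = 1.91²·791973/2125 = 1359.622

t(1,8)=2.322 V=1359.622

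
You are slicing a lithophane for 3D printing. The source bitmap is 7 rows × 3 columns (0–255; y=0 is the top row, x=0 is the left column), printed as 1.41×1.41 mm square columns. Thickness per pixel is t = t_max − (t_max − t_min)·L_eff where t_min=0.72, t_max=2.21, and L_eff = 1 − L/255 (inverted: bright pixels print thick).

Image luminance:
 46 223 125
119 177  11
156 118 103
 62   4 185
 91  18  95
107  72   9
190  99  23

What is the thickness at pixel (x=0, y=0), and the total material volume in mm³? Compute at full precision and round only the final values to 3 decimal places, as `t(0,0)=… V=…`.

span = t_max - t_min = 2.21 - 0.72 = 1.490
L(0,0) = 46, L_eff = 1 - 46/255 = 0.819608 (inverted)
t(0,0) = 2.21 - 1.490·0.819608 = 0.989
Σt over all 7·3 pixels = 688477/25500 ≈ 26.9990980
V = pitch²·Σt = 1.41²·688477/25500 = 53.677

t(0,0)=0.989 V=53.677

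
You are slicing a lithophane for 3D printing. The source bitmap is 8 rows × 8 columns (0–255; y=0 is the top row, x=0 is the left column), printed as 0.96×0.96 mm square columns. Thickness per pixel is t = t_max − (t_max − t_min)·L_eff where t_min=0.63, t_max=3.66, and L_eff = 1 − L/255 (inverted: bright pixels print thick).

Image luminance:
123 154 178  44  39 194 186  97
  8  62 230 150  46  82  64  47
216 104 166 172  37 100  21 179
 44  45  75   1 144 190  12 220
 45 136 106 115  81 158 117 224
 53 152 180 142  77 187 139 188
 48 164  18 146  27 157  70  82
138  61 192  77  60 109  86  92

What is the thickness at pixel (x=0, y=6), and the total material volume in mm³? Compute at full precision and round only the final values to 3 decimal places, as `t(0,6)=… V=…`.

t(0,6)=1.200 V=114.439

span = t_max - t_min = 3.66 - 0.63 = 3.030
L(0,6) = 48, L_eff = 1 - 48/255 = 0.811765 (inverted)
t(0,6) = 3.66 - 3.030·0.811765 = 1.200
Σt over all 8·8 pixels = 1055477/8500 ≈ 124.1737647
V = pitch²·Σt = 0.96²·1055477/8500 = 114.439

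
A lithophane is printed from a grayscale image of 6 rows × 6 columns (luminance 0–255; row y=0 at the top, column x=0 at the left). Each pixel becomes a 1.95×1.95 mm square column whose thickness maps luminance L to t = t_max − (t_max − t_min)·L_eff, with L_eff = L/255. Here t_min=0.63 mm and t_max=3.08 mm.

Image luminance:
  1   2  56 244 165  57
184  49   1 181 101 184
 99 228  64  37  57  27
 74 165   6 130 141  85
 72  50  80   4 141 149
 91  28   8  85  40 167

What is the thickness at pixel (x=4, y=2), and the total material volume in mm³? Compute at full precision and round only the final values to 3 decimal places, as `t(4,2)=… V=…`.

t(4,2)=2.532 V=302.777

span = t_max - t_min = 3.08 - 0.63 = 2.450
L(4,2) = 57, L_eff = 57/255 = 0.223529
t(4,2) = 3.08 - 2.450·0.223529 = 2.532
Σt over all 6·6 pixels = 406091/5100 ≈ 79.6256863
V = pitch²·Σt = 1.95²·406091/5100 = 302.777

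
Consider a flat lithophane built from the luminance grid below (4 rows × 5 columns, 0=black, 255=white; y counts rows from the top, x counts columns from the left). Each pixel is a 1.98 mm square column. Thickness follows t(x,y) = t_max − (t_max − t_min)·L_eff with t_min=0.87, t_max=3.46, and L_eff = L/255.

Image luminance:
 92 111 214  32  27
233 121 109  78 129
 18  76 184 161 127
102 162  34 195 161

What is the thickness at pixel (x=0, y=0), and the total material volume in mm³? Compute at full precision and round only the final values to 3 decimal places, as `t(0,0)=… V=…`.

span = t_max - t_min = 3.46 - 0.87 = 2.590
L(0,0) = 92, L_eff = 92/255 = 0.360784
t(0,0) = 3.46 - 2.590·0.360784 = 2.526
Σt over all 4·5 pixels = 575903/12750 ≈ 45.1688627
V = pitch²·Σt = 1.98²·575903/12750 = 177.080

t(0,0)=2.526 V=177.080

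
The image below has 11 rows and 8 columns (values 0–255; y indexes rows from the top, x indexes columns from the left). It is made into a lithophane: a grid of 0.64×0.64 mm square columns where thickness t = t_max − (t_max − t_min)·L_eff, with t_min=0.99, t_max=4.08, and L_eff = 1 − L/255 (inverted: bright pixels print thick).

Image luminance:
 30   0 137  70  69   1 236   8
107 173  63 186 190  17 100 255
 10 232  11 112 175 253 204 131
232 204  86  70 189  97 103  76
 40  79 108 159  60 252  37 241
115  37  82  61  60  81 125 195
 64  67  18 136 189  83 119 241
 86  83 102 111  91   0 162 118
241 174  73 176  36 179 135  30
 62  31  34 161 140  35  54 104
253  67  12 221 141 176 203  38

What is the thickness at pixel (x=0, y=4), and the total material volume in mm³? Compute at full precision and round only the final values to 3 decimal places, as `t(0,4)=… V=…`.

t(0,4)=1.475 V=85.343

span = t_max - t_min = 4.08 - 0.99 = 3.090
L(0,4) = 40, L_eff = 1 - 40/255 = 0.843137 (inverted)
t(0,4) = 4.08 - 3.090·0.843137 = 1.475
Σt over all 11·8 pixels = 354207/1700 ≈ 208.3570588
V = pitch²·Σt = 0.64²·354207/1700 = 85.343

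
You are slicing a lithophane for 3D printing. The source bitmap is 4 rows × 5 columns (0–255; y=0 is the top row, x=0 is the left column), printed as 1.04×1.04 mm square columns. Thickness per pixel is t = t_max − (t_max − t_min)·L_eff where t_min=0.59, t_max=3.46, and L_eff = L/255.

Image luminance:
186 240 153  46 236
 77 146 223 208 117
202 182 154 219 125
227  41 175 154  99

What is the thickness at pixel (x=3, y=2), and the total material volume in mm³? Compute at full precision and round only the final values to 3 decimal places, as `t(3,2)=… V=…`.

span = t_max - t_min = 3.46 - 0.59 = 2.870
L(3,2) = 219, L_eff = 219/255 = 0.858824
t(3,2) = 3.46 - 2.870·0.858824 = 0.995
Σt over all 4·5 pixels = 28111/850 ≈ 33.0717647
V = pitch²·Σt = 1.04²·28111/850 = 35.770

t(3,2)=0.995 V=35.770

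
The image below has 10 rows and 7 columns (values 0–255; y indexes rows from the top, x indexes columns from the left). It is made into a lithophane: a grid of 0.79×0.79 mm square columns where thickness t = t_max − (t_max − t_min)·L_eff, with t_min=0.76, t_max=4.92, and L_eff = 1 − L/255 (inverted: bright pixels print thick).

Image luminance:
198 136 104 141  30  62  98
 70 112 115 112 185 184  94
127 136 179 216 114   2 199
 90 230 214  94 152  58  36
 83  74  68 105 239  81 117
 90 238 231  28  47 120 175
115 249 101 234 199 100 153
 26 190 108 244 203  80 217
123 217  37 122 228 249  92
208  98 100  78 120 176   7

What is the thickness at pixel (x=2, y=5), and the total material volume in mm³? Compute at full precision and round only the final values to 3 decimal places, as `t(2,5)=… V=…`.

span = t_max - t_min = 4.92 - 0.76 = 4.160
L(2,5) = 231, L_eff = 1 - 231/255 = 0.094118 (inverted)
t(2,5) = 4.92 - 4.160·0.094118 = 4.528
Σt over all 10·7 pixels = 433994/2125 ≈ 204.2324706
V = pitch²·Σt = 0.79²·433994/2125 = 127.461

t(2,5)=4.528 V=127.461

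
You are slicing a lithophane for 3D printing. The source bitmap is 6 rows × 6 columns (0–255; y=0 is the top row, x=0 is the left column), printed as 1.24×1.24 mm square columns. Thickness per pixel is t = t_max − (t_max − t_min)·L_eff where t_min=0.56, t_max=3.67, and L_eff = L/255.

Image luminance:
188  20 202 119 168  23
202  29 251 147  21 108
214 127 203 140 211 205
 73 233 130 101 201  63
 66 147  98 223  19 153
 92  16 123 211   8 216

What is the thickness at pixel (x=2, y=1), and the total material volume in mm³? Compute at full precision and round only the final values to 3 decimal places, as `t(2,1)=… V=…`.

t(2,1)=0.609 V=114.054

span = t_max - t_min = 3.67 - 0.56 = 3.110
L(2,1) = 251, L_eff = 251/255 = 0.984314
t(2,1) = 3.67 - 3.110·0.984314 = 0.609
Σt over all 6·6 pixels = 1891499/25500 ≈ 74.1764314
V = pitch²·Σt = 1.24²·1891499/25500 = 114.054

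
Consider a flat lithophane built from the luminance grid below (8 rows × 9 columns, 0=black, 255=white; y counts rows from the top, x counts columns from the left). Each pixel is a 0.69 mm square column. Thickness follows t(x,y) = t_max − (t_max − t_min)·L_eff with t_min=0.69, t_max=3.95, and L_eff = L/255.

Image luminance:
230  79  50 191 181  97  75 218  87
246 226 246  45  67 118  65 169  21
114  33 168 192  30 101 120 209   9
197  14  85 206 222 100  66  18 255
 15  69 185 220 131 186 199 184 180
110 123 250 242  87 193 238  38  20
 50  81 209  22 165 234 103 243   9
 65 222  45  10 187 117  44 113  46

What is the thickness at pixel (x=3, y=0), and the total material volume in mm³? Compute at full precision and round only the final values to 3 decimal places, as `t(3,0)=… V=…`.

t(3,0)=1.508 V=79.497

span = t_max - t_min = 3.95 - 0.69 = 3.260
L(3,0) = 191, L_eff = 191/255 = 0.749020
t(3,0) = 3.95 - 3.260·0.749020 = 1.508
Σt over all 8·9 pixels = 425789/2550 ≈ 166.9760784
V = pitch²·Σt = 0.69²·425789/2550 = 79.497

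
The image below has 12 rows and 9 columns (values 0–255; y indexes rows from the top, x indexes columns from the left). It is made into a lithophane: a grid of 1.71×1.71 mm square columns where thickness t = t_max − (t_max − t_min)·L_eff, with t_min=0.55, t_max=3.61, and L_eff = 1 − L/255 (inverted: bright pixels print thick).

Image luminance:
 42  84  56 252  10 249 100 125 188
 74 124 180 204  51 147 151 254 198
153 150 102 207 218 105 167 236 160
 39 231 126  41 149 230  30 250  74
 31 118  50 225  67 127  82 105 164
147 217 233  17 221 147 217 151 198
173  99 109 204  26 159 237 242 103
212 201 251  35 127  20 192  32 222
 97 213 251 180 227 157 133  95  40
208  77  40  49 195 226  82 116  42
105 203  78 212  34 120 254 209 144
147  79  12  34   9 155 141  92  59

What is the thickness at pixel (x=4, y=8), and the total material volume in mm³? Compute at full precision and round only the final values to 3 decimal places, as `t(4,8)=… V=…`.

t(4,8)=3.274 V=694.170

span = t_max - t_min = 3.61 - 0.55 = 3.060
L(4,8) = 227, L_eff = 1 - 227/255 = 0.109804 (inverted)
t(4,8) = 3.61 - 3.060·0.109804 = 3.274
Σt over all 12·9 pixels = 237.396
V = pitch²·Σt = 1.71²·237.396 = 694.170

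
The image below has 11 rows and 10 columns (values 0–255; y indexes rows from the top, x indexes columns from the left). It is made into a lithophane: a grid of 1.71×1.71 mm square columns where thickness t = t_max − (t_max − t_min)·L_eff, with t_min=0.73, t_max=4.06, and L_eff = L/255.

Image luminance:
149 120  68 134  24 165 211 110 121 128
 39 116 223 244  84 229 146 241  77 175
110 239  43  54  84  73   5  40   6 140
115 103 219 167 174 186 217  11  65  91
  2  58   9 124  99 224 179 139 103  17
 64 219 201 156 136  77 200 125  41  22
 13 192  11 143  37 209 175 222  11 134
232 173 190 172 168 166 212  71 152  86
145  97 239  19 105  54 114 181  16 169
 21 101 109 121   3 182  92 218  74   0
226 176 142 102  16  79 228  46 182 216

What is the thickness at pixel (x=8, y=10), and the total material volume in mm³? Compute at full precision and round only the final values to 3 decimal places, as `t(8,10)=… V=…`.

span = t_max - t_min = 4.06 - 0.73 = 3.330
L(8,10) = 182, L_eff = 182/255 = 0.713725
t(8,10) = 4.06 - 3.330·0.713725 = 1.683
Σt over all 11·10 pixels = 2310587/8500 ≈ 271.8337647
V = pitch²·Σt = 1.71²·2310587/8500 = 794.869

t(8,10)=1.683 V=794.869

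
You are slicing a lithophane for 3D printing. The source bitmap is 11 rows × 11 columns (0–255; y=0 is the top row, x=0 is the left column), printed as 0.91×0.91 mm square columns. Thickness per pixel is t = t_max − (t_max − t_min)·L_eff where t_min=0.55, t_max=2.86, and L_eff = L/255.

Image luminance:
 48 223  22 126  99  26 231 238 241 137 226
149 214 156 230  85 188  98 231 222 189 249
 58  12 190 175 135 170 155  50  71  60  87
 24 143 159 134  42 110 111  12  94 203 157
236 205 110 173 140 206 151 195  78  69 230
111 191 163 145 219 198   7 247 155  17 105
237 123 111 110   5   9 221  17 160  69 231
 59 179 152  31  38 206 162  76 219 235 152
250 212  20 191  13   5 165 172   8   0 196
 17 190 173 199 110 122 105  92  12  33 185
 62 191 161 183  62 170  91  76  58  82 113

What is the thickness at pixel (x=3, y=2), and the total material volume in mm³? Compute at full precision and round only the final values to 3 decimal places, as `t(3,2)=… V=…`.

span = t_max - t_min = 2.86 - 0.55 = 2.310
L(3,2) = 175, L_eff = 175/255 = 0.686275
t(3,2) = 2.86 - 2.310·0.686275 = 1.275
Σt over all 11·11 pixels = 860453/4250 ≈ 202.4595294
V = pitch²·Σt = 0.91²·860453/4250 = 167.657

t(3,2)=1.275 V=167.657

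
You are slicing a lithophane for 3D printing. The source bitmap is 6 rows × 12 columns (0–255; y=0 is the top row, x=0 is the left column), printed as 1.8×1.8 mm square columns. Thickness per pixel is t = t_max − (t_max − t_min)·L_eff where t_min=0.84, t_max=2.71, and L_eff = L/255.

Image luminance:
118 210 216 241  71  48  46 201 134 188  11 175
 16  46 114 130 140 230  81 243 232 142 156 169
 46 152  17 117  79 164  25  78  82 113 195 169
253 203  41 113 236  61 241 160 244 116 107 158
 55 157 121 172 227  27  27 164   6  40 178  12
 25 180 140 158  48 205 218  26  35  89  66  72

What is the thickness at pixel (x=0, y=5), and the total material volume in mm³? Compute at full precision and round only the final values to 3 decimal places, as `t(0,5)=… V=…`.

t(0,5)=2.527 V=418.919

span = t_max - t_min = 2.71 - 0.84 = 1.870
L(0,5) = 25, L_eff = 25/255 = 0.098039
t(0,5) = 2.71 - 1.870·0.098039 = 2.527
Σt over all 6·12 pixels = 129.296
V = pitch²·Σt = 1.8²·129.296 = 418.919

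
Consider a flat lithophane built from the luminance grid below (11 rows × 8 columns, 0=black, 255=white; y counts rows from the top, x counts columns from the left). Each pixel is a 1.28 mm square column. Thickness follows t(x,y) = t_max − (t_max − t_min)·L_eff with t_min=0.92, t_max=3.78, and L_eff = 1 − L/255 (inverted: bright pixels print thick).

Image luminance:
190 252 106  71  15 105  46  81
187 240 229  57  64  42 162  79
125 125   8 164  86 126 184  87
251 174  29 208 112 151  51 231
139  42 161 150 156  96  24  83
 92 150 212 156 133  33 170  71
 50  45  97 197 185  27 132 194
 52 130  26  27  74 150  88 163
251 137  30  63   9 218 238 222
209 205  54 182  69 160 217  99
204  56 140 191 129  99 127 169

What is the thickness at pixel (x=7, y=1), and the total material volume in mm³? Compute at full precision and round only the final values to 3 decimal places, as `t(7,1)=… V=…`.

t(7,1)=1.806 V=335.164

span = t_max - t_min = 3.78 - 0.92 = 2.860
L(7,1) = 79, L_eff = 1 - 79/255 = 0.690196 (inverted)
t(7,1) = 3.78 - 2.860·0.690196 = 1.806
Σt over all 11·8 pixels = 2608243/12750 ≈ 204.5680784
V = pitch²·Σt = 1.28²·2608243/12750 = 335.164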